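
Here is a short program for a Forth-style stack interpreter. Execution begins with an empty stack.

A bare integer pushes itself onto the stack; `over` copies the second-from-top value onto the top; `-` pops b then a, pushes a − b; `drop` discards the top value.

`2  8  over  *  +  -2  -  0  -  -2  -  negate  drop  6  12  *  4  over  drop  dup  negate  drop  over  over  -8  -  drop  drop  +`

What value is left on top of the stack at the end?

76

2       [2]
8       [2, 8]
over    [2, 8, 2]
*       [2, 16]
+       [18]
-2      [18, -2]
-       [20]
0       [20, 0]
-       [20]
-2      [20, -2]
-       [22]
negate  [-22]
drop    []
6       [6]
12      [6, 12]
*       [72]
4       [72, 4]
over    [72, 4, 72]
drop    [72, 4]
dup     [72, 4, 4]
negate  [72, 4, -4]
drop    [72, 4]
over    [72, 4, 72]
over    [72, 4, 72, 4]
-8      [72, 4, 72, 4, -8]
-       [72, 4, 72, 12]
drop    [72, 4, 72]
drop    [72, 4]
+       [76]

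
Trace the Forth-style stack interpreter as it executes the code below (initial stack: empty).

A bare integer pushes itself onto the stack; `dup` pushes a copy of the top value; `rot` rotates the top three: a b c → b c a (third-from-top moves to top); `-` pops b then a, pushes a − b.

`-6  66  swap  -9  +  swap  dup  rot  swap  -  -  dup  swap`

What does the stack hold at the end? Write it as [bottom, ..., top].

-6   → -6
66   → -6 66
swap → 66 -6
-9   → 66 -6 -9
+    → 66 -15
swap → -15 66
dup  → -15 66 66
rot  → 66 66 -15
swap → 66 -15 66
-    → 66 -81
-    → 147
dup  → 147 147
swap → 147 147

[147, 147]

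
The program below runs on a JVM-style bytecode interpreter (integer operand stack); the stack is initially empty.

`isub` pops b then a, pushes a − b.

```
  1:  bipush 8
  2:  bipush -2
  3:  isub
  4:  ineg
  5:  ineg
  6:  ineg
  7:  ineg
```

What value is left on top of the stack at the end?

bipush 8  : 8
bipush -2 : 8 -2
isub      : 10
ineg      : -10
ineg      : 10
ineg      : -10
ineg      : 10

10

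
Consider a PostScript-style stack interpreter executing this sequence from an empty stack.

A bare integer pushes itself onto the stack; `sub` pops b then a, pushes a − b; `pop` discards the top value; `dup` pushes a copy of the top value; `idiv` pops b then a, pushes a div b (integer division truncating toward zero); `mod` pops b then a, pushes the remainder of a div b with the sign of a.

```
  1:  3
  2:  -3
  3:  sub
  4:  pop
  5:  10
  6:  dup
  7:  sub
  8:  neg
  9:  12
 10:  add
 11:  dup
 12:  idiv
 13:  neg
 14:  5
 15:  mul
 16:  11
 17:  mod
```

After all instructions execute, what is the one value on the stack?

3    -> [3]
-3   -> [3, -3]
sub  -> [6]
pop  -> []
10   -> [10]
dup  -> [10, 10]
sub  -> [0]
neg  -> [0]
12   -> [0, 12]
add  -> [12]
dup  -> [12, 12]
idiv -> [1]
neg  -> [-1]
5    -> [-1, 5]
mul  -> [-5]
11   -> [-5, 11]
mod  -> [-5]

-5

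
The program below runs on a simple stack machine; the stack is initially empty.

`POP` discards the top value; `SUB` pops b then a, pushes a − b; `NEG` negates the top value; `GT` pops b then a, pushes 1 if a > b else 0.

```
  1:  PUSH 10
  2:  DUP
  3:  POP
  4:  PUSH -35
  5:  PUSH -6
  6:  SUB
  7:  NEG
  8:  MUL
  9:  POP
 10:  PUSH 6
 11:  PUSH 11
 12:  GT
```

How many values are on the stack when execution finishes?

1

PUSH 10  -> [10]
DUP      -> [10, 10]
POP      -> [10]
PUSH -35 -> [10, -35]
PUSH -6  -> [10, -35, -6]
SUB      -> [10, -29]
NEG      -> [10, 29]
MUL      -> [290]
POP      -> []
PUSH 6   -> [6]
PUSH 11  -> [6, 11]
GT       -> [0]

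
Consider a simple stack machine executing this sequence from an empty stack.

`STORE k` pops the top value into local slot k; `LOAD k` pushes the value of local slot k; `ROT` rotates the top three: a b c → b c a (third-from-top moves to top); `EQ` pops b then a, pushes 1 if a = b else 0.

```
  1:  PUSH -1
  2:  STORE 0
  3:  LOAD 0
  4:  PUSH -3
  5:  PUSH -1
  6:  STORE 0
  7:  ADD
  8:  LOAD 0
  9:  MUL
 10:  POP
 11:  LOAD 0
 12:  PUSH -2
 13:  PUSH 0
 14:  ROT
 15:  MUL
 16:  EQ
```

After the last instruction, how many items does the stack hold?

PUSH -1 → [-1]
STORE 0 → []
LOAD 0  → [-1]
PUSH -3 → [-1, -3]
PUSH -1 → [-1, -3, -1]
STORE 0 → [-1, -3]
ADD     → [-4]
LOAD 0  → [-4, -1]
MUL     → [4]
POP     → []
LOAD 0  → [-1]
PUSH -2 → [-1, -2]
PUSH 0  → [-1, -2, 0]
ROT     → [-2, 0, -1]
MUL     → [-2, 0]
EQ      → [0]

1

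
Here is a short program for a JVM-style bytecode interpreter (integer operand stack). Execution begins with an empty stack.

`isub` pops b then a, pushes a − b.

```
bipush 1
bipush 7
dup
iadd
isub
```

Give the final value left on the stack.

bipush 1  [1]
bipush 7  [1, 7]
dup       [1, 7, 7]
iadd      [1, 14]
isub      [-13]

-13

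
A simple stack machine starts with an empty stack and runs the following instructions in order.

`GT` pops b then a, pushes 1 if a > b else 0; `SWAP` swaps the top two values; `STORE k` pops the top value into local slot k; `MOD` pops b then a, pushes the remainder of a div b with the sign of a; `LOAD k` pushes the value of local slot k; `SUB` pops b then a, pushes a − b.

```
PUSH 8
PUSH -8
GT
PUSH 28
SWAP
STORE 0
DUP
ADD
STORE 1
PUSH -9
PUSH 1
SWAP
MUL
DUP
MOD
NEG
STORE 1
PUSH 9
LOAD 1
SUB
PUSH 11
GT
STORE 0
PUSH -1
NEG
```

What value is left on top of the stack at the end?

PUSH 8  → [8]
PUSH -8 → [8, -8]
GT      → [1]
PUSH 28 → [1, 28]
SWAP    → [28, 1]
STORE 0 → [28]
DUP     → [28, 28]
ADD     → [56]
STORE 1 → []
PUSH -9 → [-9]
PUSH 1  → [-9, 1]
SWAP    → [1, -9]
MUL     → [-9]
DUP     → [-9, -9]
MOD     → [0]
NEG     → [0]
STORE 1 → []
PUSH 9  → [9]
LOAD 1  → [9, 0]
SUB     → [9]
PUSH 11 → [9, 11]
GT      → [0]
STORE 0 → []
PUSH -1 → [-1]
NEG     → [1]

1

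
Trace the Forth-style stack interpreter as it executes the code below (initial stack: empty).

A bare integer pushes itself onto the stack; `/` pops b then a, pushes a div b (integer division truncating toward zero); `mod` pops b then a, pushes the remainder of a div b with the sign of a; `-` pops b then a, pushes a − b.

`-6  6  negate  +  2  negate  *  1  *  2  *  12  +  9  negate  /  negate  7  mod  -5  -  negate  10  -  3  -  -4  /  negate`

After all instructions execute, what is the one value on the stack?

-6

-6     : -6
6      : -6 6
negate : -6 -6
+      : -12
2      : -12 2
negate : -12 -2
*      : 24
1      : 24 1
*      : 24
2      : 24 2
*      : 48
12     : 48 12
+      : 60
9      : 60 9
negate : 60 -9
/      : -6
negate : 6
7      : 6 7
mod    : 6
-5     : 6 -5
-      : 11
negate : -11
10     : -11 10
-      : -21
3      : -21 3
-      : -24
-4     : -24 -4
/      : 6
negate : -6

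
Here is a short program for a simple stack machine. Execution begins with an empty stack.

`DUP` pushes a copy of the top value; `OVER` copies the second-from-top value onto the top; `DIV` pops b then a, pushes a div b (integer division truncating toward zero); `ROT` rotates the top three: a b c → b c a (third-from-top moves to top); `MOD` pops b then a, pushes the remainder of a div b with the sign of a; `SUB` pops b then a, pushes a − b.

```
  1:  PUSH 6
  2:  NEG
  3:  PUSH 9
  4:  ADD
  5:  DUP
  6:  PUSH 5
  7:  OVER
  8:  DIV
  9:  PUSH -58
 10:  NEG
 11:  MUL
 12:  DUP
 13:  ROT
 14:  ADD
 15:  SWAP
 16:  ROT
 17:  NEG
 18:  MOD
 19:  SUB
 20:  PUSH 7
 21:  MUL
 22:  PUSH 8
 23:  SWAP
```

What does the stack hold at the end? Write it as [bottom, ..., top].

PUSH 6    [6]
NEG       [-6]
PUSH 9    [-6, 9]
ADD       [3]
DUP       [3, 3]
PUSH 5    [3, 3, 5]
OVER      [3, 3, 5, 3]
DIV       [3, 3, 1]
PUSH -58  [3, 3, 1, -58]
NEG       [3, 3, 1, 58]
MUL       [3, 3, 58]
DUP       [3, 3, 58, 58]
ROT       [3, 58, 58, 3]
ADD       [3, 58, 61]
SWAP      [3, 61, 58]
ROT       [61, 58, 3]
NEG       [61, 58, -3]
MOD       [61, 1]
SUB       [60]
PUSH 7    [60, 7]
MUL       [420]
PUSH 8    [420, 8]
SWAP      [8, 420]

[8, 420]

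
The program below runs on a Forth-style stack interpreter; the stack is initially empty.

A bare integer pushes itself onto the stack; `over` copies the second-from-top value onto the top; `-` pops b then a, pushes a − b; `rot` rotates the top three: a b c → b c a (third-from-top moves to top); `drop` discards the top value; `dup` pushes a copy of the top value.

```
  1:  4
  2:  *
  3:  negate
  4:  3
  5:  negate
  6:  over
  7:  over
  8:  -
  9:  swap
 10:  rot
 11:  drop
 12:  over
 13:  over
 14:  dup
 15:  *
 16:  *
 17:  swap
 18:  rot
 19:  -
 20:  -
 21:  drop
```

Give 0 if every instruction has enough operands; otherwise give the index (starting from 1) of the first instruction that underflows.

4 → 4
*  — needs 2 operands, stack has 1 → underflow

2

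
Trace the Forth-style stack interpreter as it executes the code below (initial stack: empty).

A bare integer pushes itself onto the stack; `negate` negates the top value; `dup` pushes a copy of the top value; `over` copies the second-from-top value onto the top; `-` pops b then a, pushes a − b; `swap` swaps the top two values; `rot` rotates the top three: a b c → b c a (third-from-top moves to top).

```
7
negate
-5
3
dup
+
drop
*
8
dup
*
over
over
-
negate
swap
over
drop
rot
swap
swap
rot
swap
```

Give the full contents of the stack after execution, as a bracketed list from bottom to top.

7      : 7
negate : -7
-5     : -7 -5
3      : -7 -5 3
dup    : -7 -5 3 3
+      : -7 -5 6
drop   : -7 -5
*      : 35
8      : 35 8
dup    : 35 8 8
*      : 35 64
over   : 35 64 35
over   : 35 64 35 64
-      : 35 64 -29
negate : 35 64 29
swap   : 35 29 64
over   : 35 29 64 29
drop   : 35 29 64
rot    : 29 64 35
swap   : 29 35 64
swap   : 29 64 35
rot    : 64 35 29
swap   : 64 29 35

[64, 29, 35]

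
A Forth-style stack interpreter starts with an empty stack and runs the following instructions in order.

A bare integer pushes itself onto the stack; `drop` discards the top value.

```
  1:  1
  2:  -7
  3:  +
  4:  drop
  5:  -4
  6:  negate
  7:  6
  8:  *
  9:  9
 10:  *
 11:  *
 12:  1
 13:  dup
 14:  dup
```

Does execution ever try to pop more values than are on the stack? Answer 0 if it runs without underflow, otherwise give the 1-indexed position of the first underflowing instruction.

1      -> [1]
-7     -> [1, -7]
+      -> [-6]
drop   -> []
-4     -> [-4]
negate -> [4]
6      -> [4, 6]
*      -> [24]
9      -> [24, 9]
*      -> [216]
*  — needs 2 operands, stack has 1 → underflow

11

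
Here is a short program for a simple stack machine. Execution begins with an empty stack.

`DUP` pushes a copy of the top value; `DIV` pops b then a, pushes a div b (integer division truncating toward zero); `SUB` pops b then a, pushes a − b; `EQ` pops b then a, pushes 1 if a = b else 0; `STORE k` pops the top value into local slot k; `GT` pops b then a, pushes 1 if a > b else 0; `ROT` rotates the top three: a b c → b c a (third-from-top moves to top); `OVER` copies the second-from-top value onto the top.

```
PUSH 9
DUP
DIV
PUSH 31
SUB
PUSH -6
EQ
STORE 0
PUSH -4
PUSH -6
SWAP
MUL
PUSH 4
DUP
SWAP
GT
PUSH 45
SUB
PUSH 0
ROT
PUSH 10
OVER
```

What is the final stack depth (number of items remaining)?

PUSH 9  : 9
DUP     : 9 9
DIV     : 1
PUSH 31 : 1 31
SUB     : -30
PUSH -6 : -30 -6
EQ      : 0
STORE 0 : (empty)
PUSH -4 : -4
PUSH -6 : -4 -6
SWAP    : -6 -4
MUL     : 24
PUSH 4  : 24 4
DUP     : 24 4 4
SWAP    : 24 4 4
GT      : 24 0
PUSH 45 : 24 0 45
SUB     : 24 -45
PUSH 0  : 24 -45 0
ROT     : -45 0 24
PUSH 10 : -45 0 24 10
OVER    : -45 0 24 10 24

5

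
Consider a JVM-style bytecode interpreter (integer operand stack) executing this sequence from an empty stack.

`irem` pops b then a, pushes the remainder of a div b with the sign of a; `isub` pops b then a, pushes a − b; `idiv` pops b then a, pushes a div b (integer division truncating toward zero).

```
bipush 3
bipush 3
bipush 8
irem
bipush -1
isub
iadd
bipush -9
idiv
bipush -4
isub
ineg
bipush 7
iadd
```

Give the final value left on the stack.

3

bipush 3  → [3]
bipush 3  → [3, 3]
bipush 8  → [3, 3, 8]
irem      → [3, 3]
bipush -1 → [3, 3, -1]
isub      → [3, 4]
iadd      → [7]
bipush -9 → [7, -9]
idiv      → [0]
bipush -4 → [0, -4]
isub      → [4]
ineg      → [-4]
bipush 7  → [-4, 7]
iadd      → [3]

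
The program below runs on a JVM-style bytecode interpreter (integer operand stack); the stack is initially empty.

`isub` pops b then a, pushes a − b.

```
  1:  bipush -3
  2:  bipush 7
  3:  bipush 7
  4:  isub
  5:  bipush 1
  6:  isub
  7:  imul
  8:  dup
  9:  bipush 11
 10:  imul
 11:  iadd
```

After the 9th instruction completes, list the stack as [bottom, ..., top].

bipush -3 → -3
bipush 7  → -3 7
bipush 7  → -3 7 7
isub      → -3 0
bipush 1  → -3 0 1
isub      → -3 -1
imul      → 3
dup       → 3 3
bipush 11 → 3 3 11

[3, 3, 11]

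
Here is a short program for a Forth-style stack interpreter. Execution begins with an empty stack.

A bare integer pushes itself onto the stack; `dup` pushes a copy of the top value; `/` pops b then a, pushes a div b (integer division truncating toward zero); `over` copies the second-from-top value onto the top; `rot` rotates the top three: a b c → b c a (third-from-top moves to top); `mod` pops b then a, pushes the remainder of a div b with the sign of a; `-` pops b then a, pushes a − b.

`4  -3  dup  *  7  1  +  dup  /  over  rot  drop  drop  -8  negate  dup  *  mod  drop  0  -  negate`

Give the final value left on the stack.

4      : 4
-3     : 4 -3
dup    : 4 -3 -3
*      : 4 9
7      : 4 9 7
1      : 4 9 7 1
+      : 4 9 8
dup    : 4 9 8 8
/      : 4 9 1
over   : 4 9 1 9
rot    : 4 1 9 9
drop   : 4 1 9
drop   : 4 1
-8     : 4 1 -8
negate : 4 1 8
dup    : 4 1 8 8
*      : 4 1 64
mod    : 4 1
drop   : 4
0      : 4 0
-      : 4
negate : -4

-4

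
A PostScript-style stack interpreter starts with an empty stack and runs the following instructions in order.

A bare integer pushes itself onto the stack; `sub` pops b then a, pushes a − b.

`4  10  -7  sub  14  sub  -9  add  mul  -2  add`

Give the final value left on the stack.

-26

4   : 4
10  : 4 10
-7  : 4 10 -7
sub : 4 17
14  : 4 17 14
sub : 4 3
-9  : 4 3 -9
add : 4 -6
mul : -24
-2  : -24 -2
add : -26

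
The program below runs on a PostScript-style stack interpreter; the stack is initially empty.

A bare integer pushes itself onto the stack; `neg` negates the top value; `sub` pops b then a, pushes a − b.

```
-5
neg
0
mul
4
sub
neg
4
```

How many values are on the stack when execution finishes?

-5  → -5
neg → 5
0   → 5 0
mul → 0
4   → 0 4
sub → -4
neg → 4
4   → 4 4

2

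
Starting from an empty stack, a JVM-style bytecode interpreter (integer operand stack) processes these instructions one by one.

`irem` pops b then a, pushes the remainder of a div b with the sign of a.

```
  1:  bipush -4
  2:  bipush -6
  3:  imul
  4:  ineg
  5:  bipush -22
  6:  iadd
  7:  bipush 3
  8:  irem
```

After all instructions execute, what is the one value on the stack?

bipush -4  -> -4
bipush -6  -> -4 -6
imul       -> 24
ineg       -> -24
bipush -22 -> -24 -22
iadd       -> -46
bipush 3   -> -46 3
irem       -> -1

-1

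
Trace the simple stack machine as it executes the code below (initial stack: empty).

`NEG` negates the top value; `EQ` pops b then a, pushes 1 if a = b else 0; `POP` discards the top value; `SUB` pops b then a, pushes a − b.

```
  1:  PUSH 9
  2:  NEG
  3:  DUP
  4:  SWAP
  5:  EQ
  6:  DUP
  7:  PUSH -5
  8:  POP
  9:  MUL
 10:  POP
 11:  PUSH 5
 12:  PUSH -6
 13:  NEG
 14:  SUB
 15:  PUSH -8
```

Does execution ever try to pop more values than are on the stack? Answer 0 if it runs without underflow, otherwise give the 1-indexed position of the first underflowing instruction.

PUSH 9   [9]
NEG      [-9]
DUP      [-9, -9]
SWAP     [-9, -9]
EQ       [1]
DUP      [1, 1]
PUSH -5  [1, 1, -5]
POP      [1, 1]
MUL      [1]
POP      []
PUSH 5   [5]
PUSH -6  [5, -6]
NEG      [5, 6]
SUB      [-1]
PUSH -8  [-1, -8]

0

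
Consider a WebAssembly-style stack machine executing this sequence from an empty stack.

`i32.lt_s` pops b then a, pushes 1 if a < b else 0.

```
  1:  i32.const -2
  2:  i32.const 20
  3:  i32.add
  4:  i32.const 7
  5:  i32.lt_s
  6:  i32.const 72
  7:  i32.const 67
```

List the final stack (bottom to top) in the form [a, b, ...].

i32.const -2 -> [-2]
i32.const 20 -> [-2, 20]
i32.add      -> [18]
i32.const 7  -> [18, 7]
i32.lt_s     -> [0]
i32.const 72 -> [0, 72]
i32.const 67 -> [0, 72, 67]

[0, 72, 67]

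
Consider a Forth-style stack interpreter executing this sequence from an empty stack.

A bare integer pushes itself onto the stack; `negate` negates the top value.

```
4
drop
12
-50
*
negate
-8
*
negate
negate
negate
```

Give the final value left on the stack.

4800

4       4
drop    (empty)
12      12
-50     12 -50
*       -600
negate  600
-8      600 -8
*       -4800
negate  4800
negate  -4800
negate  4800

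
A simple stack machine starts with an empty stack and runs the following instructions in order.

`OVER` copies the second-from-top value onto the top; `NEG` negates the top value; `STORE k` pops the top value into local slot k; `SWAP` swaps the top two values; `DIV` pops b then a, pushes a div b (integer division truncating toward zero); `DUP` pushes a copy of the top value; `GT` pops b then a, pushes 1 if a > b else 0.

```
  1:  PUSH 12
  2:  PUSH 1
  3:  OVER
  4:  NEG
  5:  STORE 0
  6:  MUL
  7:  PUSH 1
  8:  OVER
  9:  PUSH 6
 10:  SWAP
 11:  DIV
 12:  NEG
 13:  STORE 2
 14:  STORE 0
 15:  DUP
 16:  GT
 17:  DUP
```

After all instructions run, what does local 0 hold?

1

PUSH 12 : 12
PUSH 1  : 12 1
OVER    : 12 1 12
NEG     : 12 1 -12
STORE 0 : 12 1
MUL     : 12
PUSH 1  : 12 1
OVER    : 12 1 12
PUSH 6  : 12 1 12 6
SWAP    : 12 1 6 12
DIV     : 12 1 0
NEG     : 12 1 0
STORE 2 : 12 1
STORE 0 : 12
DUP     : 12 12
GT      : 0
DUP     : 0 0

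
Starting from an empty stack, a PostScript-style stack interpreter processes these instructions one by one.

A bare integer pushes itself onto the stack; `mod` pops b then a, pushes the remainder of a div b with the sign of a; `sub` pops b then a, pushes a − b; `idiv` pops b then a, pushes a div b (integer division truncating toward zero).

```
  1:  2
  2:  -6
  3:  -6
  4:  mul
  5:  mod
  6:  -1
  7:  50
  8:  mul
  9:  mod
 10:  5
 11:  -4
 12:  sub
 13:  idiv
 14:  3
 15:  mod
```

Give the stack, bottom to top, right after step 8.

[2, -50]

2   → 2
-6  → 2 -6
-6  → 2 -6 -6
mul → 2 36
mod → 2
-1  → 2 -1
50  → 2 -1 50
mul → 2 -50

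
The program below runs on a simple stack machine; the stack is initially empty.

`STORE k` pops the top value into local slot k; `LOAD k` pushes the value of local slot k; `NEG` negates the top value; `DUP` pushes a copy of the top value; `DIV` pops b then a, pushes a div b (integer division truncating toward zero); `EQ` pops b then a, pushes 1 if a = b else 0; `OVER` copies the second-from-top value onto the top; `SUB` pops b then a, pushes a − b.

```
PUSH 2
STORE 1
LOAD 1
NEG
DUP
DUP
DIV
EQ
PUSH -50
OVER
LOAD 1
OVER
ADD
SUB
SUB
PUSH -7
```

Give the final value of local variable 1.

PUSH 2    [2]
STORE 1   []
LOAD 1    [2]
NEG       [-2]
DUP       [-2, -2]
DUP       [-2, -2, -2]
DIV       [-2, 1]
EQ        [0]
PUSH -50  [0, -50]
OVER      [0, -50, 0]
LOAD 1    [0, -50, 0, 2]
OVER      [0, -50, 0, 2, 0]
ADD       [0, -50, 0, 2]
SUB       [0, -50, -2]
SUB       [0, -48]
PUSH -7   [0, -48, -7]

2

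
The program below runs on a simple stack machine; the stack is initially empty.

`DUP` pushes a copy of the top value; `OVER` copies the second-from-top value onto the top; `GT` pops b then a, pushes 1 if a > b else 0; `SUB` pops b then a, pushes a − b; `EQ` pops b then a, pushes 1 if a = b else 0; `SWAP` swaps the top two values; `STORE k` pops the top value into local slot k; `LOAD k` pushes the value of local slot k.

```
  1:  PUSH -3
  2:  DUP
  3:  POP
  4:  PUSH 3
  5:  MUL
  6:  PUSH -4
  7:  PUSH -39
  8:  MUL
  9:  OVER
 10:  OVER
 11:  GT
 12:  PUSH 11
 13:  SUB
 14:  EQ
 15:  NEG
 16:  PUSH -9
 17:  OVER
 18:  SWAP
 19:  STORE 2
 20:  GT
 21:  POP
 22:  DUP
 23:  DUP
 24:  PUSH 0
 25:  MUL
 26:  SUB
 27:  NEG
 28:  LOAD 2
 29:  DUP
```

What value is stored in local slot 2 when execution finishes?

-9

PUSH -3  : -3
DUP      : -3 -3
POP      : -3
PUSH 3   : -3 3
MUL      : -9
PUSH -4  : -9 -4
PUSH -39 : -9 -4 -39
MUL      : -9 156
OVER     : -9 156 -9
OVER     : -9 156 -9 156
GT       : -9 156 0
PUSH 11  : -9 156 0 11
SUB      : -9 156 -11
EQ       : -9 0
NEG      : -9 0
PUSH -9  : -9 0 -9
OVER     : -9 0 -9 0
SWAP     : -9 0 0 -9
STORE 2  : -9 0 0
GT       : -9 0
POP      : -9
DUP      : -9 -9
DUP      : -9 -9 -9
PUSH 0   : -9 -9 -9 0
MUL      : -9 -9 0
SUB      : -9 -9
NEG      : -9 9
LOAD 2   : -9 9 -9
DUP      : -9 9 -9 -9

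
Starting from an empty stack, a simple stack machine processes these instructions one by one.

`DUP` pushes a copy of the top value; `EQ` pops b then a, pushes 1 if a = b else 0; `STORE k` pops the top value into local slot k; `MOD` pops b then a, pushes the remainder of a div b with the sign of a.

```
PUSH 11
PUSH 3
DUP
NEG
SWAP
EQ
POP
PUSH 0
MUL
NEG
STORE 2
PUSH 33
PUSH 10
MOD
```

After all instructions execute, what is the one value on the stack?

3

PUSH 11 : 11
PUSH 3  : 11 3
DUP     : 11 3 3
NEG     : 11 3 -3
SWAP    : 11 -3 3
EQ      : 11 0
POP     : 11
PUSH 0  : 11 0
MUL     : 0
NEG     : 0
STORE 2 : (empty)
PUSH 33 : 33
PUSH 10 : 33 10
MOD     : 3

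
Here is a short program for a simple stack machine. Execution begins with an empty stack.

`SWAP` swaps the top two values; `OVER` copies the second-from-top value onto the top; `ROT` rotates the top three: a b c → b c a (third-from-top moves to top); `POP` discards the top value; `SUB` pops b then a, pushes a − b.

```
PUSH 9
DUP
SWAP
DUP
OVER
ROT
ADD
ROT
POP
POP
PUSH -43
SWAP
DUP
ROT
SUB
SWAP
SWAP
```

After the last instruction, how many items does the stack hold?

PUSH 9   → [9]
DUP      → [9, 9]
SWAP     → [9, 9]
DUP      → [9, 9, 9]
OVER     → [9, 9, 9, 9]
ROT      → [9, 9, 9, 9]
ADD      → [9, 9, 18]
ROT      → [9, 18, 9]
POP      → [9, 18]
POP      → [9]
PUSH -43 → [9, -43]
SWAP     → [-43, 9]
DUP      → [-43, 9, 9]
ROT      → [9, 9, -43]
SUB      → [9, 52]
SWAP     → [52, 9]
SWAP     → [9, 52]

2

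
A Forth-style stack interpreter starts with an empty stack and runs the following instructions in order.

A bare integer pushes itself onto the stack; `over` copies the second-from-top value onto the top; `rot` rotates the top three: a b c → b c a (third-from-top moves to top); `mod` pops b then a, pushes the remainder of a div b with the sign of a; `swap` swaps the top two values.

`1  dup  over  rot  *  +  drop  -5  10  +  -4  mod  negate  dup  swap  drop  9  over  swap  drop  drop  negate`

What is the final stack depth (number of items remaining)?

1

1       1
dup     1 1
over    1 1 1
rot     1 1 1
*       1 1
+       2
drop    (empty)
-5      -5
10      -5 10
+       5
-4      5 -4
mod     1
negate  -1
dup     -1 -1
swap    -1 -1
drop    -1
9       -1 9
over    -1 9 -1
swap    -1 -1 9
drop    -1 -1
drop    -1
negate  1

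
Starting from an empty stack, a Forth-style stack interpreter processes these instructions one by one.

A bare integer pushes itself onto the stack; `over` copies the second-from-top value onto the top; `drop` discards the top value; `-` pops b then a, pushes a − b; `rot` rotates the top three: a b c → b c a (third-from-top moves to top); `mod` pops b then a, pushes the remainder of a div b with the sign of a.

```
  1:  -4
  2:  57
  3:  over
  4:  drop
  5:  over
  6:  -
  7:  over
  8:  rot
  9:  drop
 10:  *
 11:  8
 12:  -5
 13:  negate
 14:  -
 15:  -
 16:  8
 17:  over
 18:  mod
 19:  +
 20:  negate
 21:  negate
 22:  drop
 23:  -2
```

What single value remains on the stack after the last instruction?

-4     -> [-4]
57     -> [-4, 57]
over   -> [-4, 57, -4]
drop   -> [-4, 57]
over   -> [-4, 57, -4]
-      -> [-4, 61]
over   -> [-4, 61, -4]
rot    -> [61, -4, -4]
drop   -> [61, -4]
*      -> [-244]
8      -> [-244, 8]
-5     -> [-244, 8, -5]
negate -> [-244, 8, 5]
-      -> [-244, 3]
-      -> [-247]
8      -> [-247, 8]
over   -> [-247, 8, -247]
mod    -> [-247, 8]
+      -> [-239]
negate -> [239]
negate -> [-239]
drop   -> []
-2     -> [-2]

-2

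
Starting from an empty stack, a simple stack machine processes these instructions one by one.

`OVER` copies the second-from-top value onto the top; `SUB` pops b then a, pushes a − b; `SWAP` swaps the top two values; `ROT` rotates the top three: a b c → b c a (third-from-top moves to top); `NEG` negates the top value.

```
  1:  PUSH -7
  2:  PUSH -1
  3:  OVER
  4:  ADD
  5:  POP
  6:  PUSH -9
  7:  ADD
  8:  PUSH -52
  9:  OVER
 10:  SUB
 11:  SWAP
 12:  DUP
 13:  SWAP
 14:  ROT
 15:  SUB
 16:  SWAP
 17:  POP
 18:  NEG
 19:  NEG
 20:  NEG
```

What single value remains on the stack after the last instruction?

PUSH -7  : [-7]
PUSH -1  : [-7, -1]
OVER     : [-7, -1, -7]
ADD      : [-7, -8]
POP      : [-7]
PUSH -9  : [-7, -9]
ADD      : [-16]
PUSH -52 : [-16, -52]
OVER     : [-16, -52, -16]
SUB      : [-16, -36]
SWAP     : [-36, -16]
DUP      : [-36, -16, -16]
SWAP     : [-36, -16, -16]
ROT      : [-16, -16, -36]
SUB      : [-16, 20]
SWAP     : [20, -16]
POP      : [20]
NEG      : [-20]
NEG      : [20]
NEG      : [-20]

-20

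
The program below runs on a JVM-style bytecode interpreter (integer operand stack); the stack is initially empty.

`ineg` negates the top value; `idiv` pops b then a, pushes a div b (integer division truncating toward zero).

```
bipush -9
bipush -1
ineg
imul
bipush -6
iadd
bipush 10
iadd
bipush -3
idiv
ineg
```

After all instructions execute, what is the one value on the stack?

-1

bipush -9 -> [-9]
bipush -1 -> [-9, -1]
ineg      -> [-9, 1]
imul      -> [-9]
bipush -6 -> [-9, -6]
iadd      -> [-15]
bipush 10 -> [-15, 10]
iadd      -> [-5]
bipush -3 -> [-5, -3]
idiv      -> [1]
ineg      -> [-1]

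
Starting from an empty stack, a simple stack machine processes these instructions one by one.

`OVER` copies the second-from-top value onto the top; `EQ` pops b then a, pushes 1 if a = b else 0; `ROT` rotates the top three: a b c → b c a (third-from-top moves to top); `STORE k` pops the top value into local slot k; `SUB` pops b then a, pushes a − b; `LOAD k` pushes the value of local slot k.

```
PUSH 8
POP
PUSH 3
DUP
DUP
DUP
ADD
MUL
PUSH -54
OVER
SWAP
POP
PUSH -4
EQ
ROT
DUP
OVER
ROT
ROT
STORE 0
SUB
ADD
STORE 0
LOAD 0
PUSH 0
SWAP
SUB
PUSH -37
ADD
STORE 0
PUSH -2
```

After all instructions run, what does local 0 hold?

-37

PUSH 8   → 8
POP      → (empty)
PUSH 3   → 3
DUP      → 3 3
DUP      → 3 3 3
DUP      → 3 3 3 3
ADD      → 3 3 6
MUL      → 3 18
PUSH -54 → 3 18 -54
OVER     → 3 18 -54 18
SWAP     → 3 18 18 -54
POP      → 3 18 18
PUSH -4  → 3 18 18 -4
EQ       → 3 18 0
ROT      → 18 0 3
DUP      → 18 0 3 3
OVER     → 18 0 3 3 3
ROT      → 18 0 3 3 3
ROT      → 18 0 3 3 3
STORE 0  → 18 0 3 3
SUB      → 18 0 0
ADD      → 18 0
STORE 0  → 18
LOAD 0   → 18 0
PUSH 0   → 18 0 0
SWAP     → 18 0 0
SUB      → 18 0
PUSH -37 → 18 0 -37
ADD      → 18 -37
STORE 0  → 18
PUSH -2  → 18 -2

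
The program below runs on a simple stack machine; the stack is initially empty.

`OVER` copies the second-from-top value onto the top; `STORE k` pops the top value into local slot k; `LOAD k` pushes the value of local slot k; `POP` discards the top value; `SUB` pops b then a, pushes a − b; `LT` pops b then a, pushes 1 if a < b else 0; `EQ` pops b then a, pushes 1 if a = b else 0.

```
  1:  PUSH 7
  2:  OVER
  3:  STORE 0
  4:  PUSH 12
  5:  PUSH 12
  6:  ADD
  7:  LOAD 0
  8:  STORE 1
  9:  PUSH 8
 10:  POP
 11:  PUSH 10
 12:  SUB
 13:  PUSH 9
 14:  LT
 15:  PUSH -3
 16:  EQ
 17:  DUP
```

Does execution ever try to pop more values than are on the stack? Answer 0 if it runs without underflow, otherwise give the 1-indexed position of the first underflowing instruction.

2

PUSH 7 -> 7
OVER  — needs 2 operands, stack has 1 → underflow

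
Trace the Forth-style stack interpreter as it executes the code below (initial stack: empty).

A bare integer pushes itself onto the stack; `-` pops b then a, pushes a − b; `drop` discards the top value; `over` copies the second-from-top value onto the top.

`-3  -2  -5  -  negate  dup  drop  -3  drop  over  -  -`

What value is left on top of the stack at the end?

-3     → [-3]
-2     → [-3, -2]
-5     → [-3, -2, -5]
-      → [-3, 3]
negate → [-3, -3]
dup    → [-3, -3, -3]
drop   → [-3, -3]
-3     → [-3, -3, -3]
drop   → [-3, -3]
over   → [-3, -3, -3]
-      → [-3, 0]
-      → [-3]

-3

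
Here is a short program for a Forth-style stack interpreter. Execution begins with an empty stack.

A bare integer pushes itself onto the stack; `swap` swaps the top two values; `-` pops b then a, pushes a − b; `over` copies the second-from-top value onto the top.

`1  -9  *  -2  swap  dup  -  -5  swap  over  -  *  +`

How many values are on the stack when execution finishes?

1    -> [1]
-9   -> [1, -9]
*    -> [-9]
-2   -> [-9, -2]
swap -> [-2, -9]
dup  -> [-2, -9, -9]
-    -> [-2, 0]
-5   -> [-2, 0, -5]
swap -> [-2, -5, 0]
over -> [-2, -5, 0, -5]
-    -> [-2, -5, 5]
*    -> [-2, -25]
+    -> [-27]

1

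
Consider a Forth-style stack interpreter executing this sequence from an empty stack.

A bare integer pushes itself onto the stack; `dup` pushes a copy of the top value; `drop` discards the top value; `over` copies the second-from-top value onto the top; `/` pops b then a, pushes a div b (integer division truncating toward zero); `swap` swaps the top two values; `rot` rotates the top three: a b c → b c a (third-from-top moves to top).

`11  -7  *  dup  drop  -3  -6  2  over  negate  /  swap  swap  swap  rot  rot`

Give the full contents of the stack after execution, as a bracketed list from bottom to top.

[-77, -6, -3, 0]

11     : 11
-7     : 11 -7
*      : -77
dup    : -77 -77
drop   : -77
-3     : -77 -3
-6     : -77 -3 -6
2      : -77 -3 -6 2
over   : -77 -3 -6 2 -6
negate : -77 -3 -6 2 6
/      : -77 -3 -6 0
swap   : -77 -3 0 -6
swap   : -77 -3 -6 0
swap   : -77 -3 0 -6
rot    : -77 0 -6 -3
rot    : -77 -6 -3 0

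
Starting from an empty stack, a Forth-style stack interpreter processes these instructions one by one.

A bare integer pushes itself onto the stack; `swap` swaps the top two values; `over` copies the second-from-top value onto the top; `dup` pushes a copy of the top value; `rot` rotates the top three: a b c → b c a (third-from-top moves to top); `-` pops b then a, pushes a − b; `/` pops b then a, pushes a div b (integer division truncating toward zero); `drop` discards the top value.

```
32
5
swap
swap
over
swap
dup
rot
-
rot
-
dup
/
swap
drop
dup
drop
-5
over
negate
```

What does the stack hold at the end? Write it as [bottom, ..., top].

32     -> [32]
5      -> [32, 5]
swap   -> [5, 32]
swap   -> [32, 5]
over   -> [32, 5, 32]
swap   -> [32, 32, 5]
dup    -> [32, 32, 5, 5]
rot    -> [32, 5, 5, 32]
-      -> [32, 5, -27]
rot    -> [5, -27, 32]
-      -> [5, -59]
dup    -> [5, -59, -59]
/      -> [5, 1]
swap   -> [1, 5]
drop   -> [1]
dup    -> [1, 1]
drop   -> [1]
-5     -> [1, -5]
over   -> [1, -5, 1]
negate -> [1, -5, -1]

[1, -5, -1]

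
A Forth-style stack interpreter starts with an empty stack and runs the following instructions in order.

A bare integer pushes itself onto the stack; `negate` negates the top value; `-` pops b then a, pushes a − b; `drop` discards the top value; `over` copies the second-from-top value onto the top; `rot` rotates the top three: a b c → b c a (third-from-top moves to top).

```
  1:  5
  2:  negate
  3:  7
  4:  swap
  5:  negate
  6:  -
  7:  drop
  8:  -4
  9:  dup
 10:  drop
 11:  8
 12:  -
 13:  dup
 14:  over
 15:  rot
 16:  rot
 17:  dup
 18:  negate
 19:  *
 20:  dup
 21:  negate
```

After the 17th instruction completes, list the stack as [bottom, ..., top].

[-12, -12, -12, -12]

5      : [5]
negate : [-5]
7      : [-5, 7]
swap   : [7, -5]
negate : [7, 5]
-      : [2]
drop   : []
-4     : [-4]
dup    : [-4, -4]
drop   : [-4]
8      : [-4, 8]
-      : [-12]
dup    : [-12, -12]
over   : [-12, -12, -12]
rot    : [-12, -12, -12]
rot    : [-12, -12, -12]
dup    : [-12, -12, -12, -12]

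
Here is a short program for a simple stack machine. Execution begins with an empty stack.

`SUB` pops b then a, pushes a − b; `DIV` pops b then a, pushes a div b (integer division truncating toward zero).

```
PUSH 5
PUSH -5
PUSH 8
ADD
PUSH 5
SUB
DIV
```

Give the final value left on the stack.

PUSH 5  → 5
PUSH -5 → 5 -5
PUSH 8  → 5 -5 8
ADD     → 5 3
PUSH 5  → 5 3 5
SUB     → 5 -2
DIV     → -2

-2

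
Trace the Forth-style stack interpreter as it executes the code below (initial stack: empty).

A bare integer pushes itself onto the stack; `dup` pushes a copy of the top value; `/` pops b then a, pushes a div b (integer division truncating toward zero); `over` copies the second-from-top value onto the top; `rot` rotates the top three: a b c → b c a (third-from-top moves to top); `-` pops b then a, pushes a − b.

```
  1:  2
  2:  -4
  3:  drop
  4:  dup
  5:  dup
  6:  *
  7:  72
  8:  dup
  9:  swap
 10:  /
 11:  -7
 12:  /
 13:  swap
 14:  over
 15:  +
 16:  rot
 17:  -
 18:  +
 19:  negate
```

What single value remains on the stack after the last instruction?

2      → [2]
-4     → [2, -4]
drop   → [2]
dup    → [2, 2]
dup    → [2, 2, 2]
*      → [2, 4]
72     → [2, 4, 72]
dup    → [2, 4, 72, 72]
swap   → [2, 4, 72, 72]
/      → [2, 4, 1]
-7     → [2, 4, 1, -7]
/      → [2, 4, 0]
swap   → [2, 0, 4]
over   → [2, 0, 4, 0]
+      → [2, 0, 4]
rot    → [0, 4, 2]
-      → [0, 2]
+      → [2]
negate → [-2]

-2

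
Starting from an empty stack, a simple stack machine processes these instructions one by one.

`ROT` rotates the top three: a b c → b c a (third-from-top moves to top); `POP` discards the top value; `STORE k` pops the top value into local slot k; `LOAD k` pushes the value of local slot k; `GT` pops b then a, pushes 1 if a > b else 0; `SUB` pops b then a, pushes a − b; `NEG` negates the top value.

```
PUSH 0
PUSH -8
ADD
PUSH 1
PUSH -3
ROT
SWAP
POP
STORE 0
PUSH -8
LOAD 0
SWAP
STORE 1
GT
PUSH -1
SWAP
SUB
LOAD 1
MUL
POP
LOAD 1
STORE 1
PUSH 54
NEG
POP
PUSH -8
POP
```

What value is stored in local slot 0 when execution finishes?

PUSH 0  : 0
PUSH -8 : 0 -8
ADD     : -8
PUSH 1  : -8 1
PUSH -3 : -8 1 -3
ROT     : 1 -3 -8
SWAP    : 1 -8 -3
POP     : 1 -8
STORE 0 : 1
PUSH -8 : 1 -8
LOAD 0  : 1 -8 -8
SWAP    : 1 -8 -8
STORE 1 : 1 -8
GT      : 1
PUSH -1 : 1 -1
SWAP    : -1 1
SUB     : -2
LOAD 1  : -2 -8
MUL     : 16
POP     : (empty)
LOAD 1  : -8
STORE 1 : (empty)
PUSH 54 : 54
NEG     : -54
POP     : (empty)
PUSH -8 : -8
POP     : (empty)

-8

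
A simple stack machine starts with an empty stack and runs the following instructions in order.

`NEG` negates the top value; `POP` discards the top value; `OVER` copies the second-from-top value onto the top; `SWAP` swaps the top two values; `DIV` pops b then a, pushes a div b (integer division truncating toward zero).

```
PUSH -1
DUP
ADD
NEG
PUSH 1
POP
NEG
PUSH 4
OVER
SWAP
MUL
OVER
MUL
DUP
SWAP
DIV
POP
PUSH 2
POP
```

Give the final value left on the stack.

PUSH -1 -> [-1]
DUP     -> [-1, -1]
ADD     -> [-2]
NEG     -> [2]
PUSH 1  -> [2, 1]
POP     -> [2]
NEG     -> [-2]
PUSH 4  -> [-2, 4]
OVER    -> [-2, 4, -2]
SWAP    -> [-2, -2, 4]
MUL     -> [-2, -8]
OVER    -> [-2, -8, -2]
MUL     -> [-2, 16]
DUP     -> [-2, 16, 16]
SWAP    -> [-2, 16, 16]
DIV     -> [-2, 1]
POP     -> [-2]
PUSH 2  -> [-2, 2]
POP     -> [-2]

-2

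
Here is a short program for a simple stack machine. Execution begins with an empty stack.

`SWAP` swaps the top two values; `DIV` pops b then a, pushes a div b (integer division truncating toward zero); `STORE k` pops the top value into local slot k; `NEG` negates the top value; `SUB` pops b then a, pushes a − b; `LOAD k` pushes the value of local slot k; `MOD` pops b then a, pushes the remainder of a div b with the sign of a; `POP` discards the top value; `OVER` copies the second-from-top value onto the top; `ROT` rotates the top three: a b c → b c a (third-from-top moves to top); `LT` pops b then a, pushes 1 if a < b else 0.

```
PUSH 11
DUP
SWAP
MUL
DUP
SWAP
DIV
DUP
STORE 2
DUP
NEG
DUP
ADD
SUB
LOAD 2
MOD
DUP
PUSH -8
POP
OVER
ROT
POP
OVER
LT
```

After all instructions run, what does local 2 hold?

1

PUSH 11 : 11
DUP     : 11 11
SWAP    : 11 11
MUL     : 121
DUP     : 121 121
SWAP    : 121 121
DIV     : 1
DUP     : 1 1
STORE 2 : 1
DUP     : 1 1
NEG     : 1 -1
DUP     : 1 -1 -1
ADD     : 1 -2
SUB     : 3
LOAD 2  : 3 1
MOD     : 0
DUP     : 0 0
PUSH -8 : 0 0 -8
POP     : 0 0
OVER    : 0 0 0
ROT     : 0 0 0
POP     : 0 0
OVER    : 0 0 0
LT      : 0 0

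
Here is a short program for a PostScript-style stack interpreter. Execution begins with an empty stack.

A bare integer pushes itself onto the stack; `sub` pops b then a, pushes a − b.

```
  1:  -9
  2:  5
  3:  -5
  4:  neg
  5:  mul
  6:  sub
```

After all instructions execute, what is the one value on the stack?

-34

-9  -> -9
5   -> -9 5
-5  -> -9 5 -5
neg -> -9 5 5
mul -> -9 25
sub -> -34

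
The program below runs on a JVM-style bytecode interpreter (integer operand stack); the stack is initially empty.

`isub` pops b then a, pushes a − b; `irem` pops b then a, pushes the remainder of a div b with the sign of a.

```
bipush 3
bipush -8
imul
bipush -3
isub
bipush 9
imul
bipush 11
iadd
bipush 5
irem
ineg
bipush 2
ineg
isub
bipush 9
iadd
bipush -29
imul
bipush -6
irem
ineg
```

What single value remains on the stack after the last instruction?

4

bipush 3   → 3
bipush -8  → 3 -8
imul       → -24
bipush -3  → -24 -3
isub       → -21
bipush 9   → -21 9
imul       → -189
bipush 11  → -189 11
iadd       → -178
bipush 5   → -178 5
irem       → -3
ineg       → 3
bipush 2   → 3 2
ineg       → 3 -2
isub       → 5
bipush 9   → 5 9
iadd       → 14
bipush -29 → 14 -29
imul       → -406
bipush -6  → -406 -6
irem       → -4
ineg       → 4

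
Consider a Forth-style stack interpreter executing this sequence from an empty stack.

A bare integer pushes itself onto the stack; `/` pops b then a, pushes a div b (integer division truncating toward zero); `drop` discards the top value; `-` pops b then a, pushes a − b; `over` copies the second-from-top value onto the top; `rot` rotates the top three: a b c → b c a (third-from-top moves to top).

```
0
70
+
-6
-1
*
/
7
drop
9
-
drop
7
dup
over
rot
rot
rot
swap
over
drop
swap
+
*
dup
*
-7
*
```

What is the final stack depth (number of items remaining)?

0     [0]
70    [0, 70]
+     [70]
-6    [70, -6]
-1    [70, -6, -1]
*     [70, 6]
/     [11]
7     [11, 7]
drop  [11]
9     [11, 9]
-     [2]
drop  []
7     [7]
dup   [7, 7]
over  [7, 7, 7]
rot   [7, 7, 7]
rot   [7, 7, 7]
rot   [7, 7, 7]
swap  [7, 7, 7]
over  [7, 7, 7, 7]
drop  [7, 7, 7]
swap  [7, 7, 7]
+     [7, 14]
*     [98]
dup   [98, 98]
*     [9604]
-7    [9604, -7]
*     [-67228]

1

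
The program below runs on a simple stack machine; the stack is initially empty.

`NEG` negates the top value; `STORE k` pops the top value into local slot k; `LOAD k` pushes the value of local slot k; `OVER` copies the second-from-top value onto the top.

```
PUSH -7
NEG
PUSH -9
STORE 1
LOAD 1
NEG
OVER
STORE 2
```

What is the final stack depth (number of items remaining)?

PUSH -7 : -7
NEG     : 7
PUSH -9 : 7 -9
STORE 1 : 7
LOAD 1  : 7 -9
NEG     : 7 9
OVER    : 7 9 7
STORE 2 : 7 9

2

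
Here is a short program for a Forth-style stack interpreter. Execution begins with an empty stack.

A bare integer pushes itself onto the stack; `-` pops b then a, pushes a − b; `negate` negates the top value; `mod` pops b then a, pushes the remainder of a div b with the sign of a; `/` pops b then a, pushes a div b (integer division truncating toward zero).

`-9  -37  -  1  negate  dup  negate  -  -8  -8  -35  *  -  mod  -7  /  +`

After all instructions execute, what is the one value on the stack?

-9     → -9
-37    → -9 -37
-      → 28
1      → 28 1
negate → 28 -1
dup    → 28 -1 -1
negate → 28 -1 1
-      → 28 -2
-8     → 28 -2 -8
-8     → 28 -2 -8 -8
-35    → 28 -2 -8 -8 -35
*      → 28 -2 -8 280
-      → 28 -2 -288
mod    → 28 -2
-7     → 28 -2 -7
/      → 28 0
+      → 28

28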